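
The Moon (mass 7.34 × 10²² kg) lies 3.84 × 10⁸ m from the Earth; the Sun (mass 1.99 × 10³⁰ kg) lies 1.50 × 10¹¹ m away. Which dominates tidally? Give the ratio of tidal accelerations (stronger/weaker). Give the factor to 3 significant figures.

The Moon, by a factor of ≈ 2.20

The tide-raising term goes as M/d³ (the gradient of a 1/d² field).
The Moon: (7.34 × 10²²) / (3.84 × 10⁸)³ = 1.296 × 10⁻³
The Sun: (1.99 × 10³⁰) / (1.50 × 10¹¹)³ = 5.896 × 10⁻⁴
Ratio (larger/smaller) = 2.20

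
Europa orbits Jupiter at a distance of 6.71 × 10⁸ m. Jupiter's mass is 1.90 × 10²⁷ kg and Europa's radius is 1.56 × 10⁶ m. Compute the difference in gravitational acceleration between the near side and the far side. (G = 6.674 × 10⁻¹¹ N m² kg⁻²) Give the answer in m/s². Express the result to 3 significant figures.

2.62 × 10⁻³ m/s²

Δa = 4GMr/d³
   = 4 × (6.674 × 10⁻¹¹) × (1.90 × 10²⁷) × (1.56 × 10⁶) / (6.71 × 10⁸)³
   = 2.62 × 10⁻³ m/s²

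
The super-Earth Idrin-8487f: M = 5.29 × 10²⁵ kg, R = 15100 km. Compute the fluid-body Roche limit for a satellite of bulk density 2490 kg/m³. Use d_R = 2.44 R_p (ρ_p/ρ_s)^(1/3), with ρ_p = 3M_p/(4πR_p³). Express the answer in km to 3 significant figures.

41900 km

ρ_p = 3M_p/(4πR_p³) = 3 × (5.29 × 10²⁵) / (4π × (1.51 × 10⁷ m)³) = 3670 kg/m³
d_R = 2.44 × 15100 km × (3670/2490)^(1/3)
    = 41900 km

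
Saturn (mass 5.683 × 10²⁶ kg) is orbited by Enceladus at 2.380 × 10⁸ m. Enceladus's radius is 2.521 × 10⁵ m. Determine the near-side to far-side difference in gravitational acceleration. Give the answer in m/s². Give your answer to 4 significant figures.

The field gradient is 2GM/d³; across the full diameter 2r the difference is 4GMr/d³.
a_tidal = 4GMr/d³
        = 4 × (6.674 × 10⁻¹¹) × (5.683 × 10²⁶) × (2.521 × 10⁵) / (2.380 × 10⁸)³
        = 2.837 × 10⁻³ m/s²

2.837 × 10⁻³ m/s²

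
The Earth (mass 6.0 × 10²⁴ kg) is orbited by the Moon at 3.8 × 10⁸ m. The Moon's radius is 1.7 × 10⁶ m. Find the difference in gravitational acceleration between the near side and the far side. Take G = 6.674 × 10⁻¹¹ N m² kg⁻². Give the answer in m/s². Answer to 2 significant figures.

The field gradient is 2GM/d³; across the full diameter 2r the difference is 4GMr/d³.
Δa = 4GMr/d³
   = 4 × (6.674 × 10⁻¹¹) × (6.0 × 10²⁴) × (1.7 × 10⁶) / (3.8 × 10⁸)³
   = 5.0 × 10⁻⁵ m/s²

5.0 × 10⁻⁵ m/s²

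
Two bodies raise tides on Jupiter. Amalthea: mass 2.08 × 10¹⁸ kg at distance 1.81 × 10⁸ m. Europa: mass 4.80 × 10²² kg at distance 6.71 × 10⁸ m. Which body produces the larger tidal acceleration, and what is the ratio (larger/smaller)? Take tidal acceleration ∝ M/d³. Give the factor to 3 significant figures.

Tidal stretch scales as M/d³; compute that for each body.
Amalthea: (2.08 × 10¹⁸) / (1.81 × 10⁸)³ = 3.508 × 10⁻⁷
Europa: (4.80 × 10²²) / (6.71 × 10⁸)³ = 1.589 × 10⁻⁴
Ratio (larger/smaller) = 453

Europa, by a factor of ≈ 453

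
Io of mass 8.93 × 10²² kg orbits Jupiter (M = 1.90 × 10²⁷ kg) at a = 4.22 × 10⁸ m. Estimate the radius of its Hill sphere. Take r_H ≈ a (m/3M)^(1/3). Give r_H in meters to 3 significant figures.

r_H ≈ a (m/3M)^(1/3)
    = (4.22 × 10⁸) × (8.93 × 10²² / (3 × 1.90 × 10²⁷))^(1/3)
    = 1.06 × 10⁷ m

1.06 × 10⁷ m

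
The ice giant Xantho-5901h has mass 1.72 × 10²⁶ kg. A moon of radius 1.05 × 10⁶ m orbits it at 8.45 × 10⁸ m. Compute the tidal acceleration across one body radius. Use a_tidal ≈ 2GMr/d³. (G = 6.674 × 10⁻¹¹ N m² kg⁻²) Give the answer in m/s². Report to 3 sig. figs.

Since r ≪ d, expand the inverse-square field across one radius to get the leading 2GMr/d³ term.
a_tidal = 2GMr/d³
        = 2 × (6.674 × 10⁻¹¹) × (1.72 × 10²⁶) × (1.05 × 10⁶) / (8.45 × 10⁸)³
        = 4.00 × 10⁻⁵ m/s²

4.00 × 10⁻⁵ m/s²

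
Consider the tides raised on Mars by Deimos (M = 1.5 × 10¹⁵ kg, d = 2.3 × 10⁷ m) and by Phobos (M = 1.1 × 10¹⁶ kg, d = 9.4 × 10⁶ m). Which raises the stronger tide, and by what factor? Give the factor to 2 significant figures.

Phobos, by a factor of ≈ 110

Tidal stretch scales as M/d³; compute that for each body.
Deimos: (1.5 × 10¹⁵) / (2.3 × 10⁷)³ = 1.233 × 10⁻⁷
Phobos: (1.1 × 10¹⁶) / (9.4 × 10⁶)³ = 1.324 × 10⁻⁵
Ratio (larger/smaller) = 110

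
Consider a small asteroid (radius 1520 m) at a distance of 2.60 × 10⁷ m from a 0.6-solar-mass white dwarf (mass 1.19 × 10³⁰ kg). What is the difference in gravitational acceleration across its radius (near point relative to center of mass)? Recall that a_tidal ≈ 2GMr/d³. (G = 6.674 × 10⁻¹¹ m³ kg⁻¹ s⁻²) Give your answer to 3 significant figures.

1.37 × 10¹ m/s²

a_tidal = 2GMr/d³
        = 2 × (6.674 × 10⁻¹¹) × (1.19 × 10³⁰) × (1520) / (2.60 × 10⁷)³
        = 1.37 × 10¹ m/s²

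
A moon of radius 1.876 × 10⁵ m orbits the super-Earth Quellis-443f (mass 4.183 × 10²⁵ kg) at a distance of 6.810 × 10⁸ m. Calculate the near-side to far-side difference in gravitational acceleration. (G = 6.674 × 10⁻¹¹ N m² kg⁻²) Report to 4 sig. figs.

a_tidal = 4GMr/d³
        = 4 × (6.674 × 10⁻¹¹) × (4.183 × 10²⁵) × (1.876 × 10⁵) / (6.810 × 10⁸)³
        = 6.633 × 10⁻⁶ m/s²

6.633 × 10⁻⁶ m/s²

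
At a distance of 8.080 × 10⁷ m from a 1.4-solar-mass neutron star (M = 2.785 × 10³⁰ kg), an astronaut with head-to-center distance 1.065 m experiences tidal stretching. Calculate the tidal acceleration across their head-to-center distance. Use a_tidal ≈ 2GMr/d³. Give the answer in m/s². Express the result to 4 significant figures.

7.505 × 10⁻⁴ m/s²

The tidal stretch is the gradient of GM/d² times the body's extent r, hence the 1/d³ dependence.
Δa = 2GMr/d³
   = 2 × (6.674 × 10⁻¹¹) × (2.785 × 10³⁰) × (1.065) / (8.080 × 10⁷)³
   = 7.505 × 10⁻⁴ m/s²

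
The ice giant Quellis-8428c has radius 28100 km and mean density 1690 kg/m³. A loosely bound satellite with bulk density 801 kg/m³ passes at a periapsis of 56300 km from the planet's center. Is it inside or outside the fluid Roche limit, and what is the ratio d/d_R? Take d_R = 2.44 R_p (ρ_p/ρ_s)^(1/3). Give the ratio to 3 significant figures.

d_R = 2.44 × (28100 km) × (1690/801)^(1/3) = 87940 km
d/d_R = (56300) / (87940) = 0.640
Since d/d_R < 1, the body is inside the Roche limit.

inside; d/d_R ≈ 0.640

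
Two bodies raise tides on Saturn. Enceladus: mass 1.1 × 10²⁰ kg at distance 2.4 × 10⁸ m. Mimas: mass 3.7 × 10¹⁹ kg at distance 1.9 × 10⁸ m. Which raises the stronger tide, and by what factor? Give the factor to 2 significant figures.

Enceladus, by a factor of ≈ 1.5

Compare M/d³ for the two perturbers:
Enceladus: (1.1 × 10²⁰) / (2.4 × 10⁸)³ = 7.957 × 10⁻⁶
Mimas: (3.7 × 10¹⁹) / (1.9 × 10⁸)³ = 5.394 × 10⁻⁶
Ratio (larger/smaller) = 1.5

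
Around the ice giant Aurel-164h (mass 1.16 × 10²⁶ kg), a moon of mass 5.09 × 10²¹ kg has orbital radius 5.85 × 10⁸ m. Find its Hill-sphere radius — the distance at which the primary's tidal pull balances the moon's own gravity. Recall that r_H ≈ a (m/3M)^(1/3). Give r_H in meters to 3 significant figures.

1.43 × 10⁷ m

r_H ≈ a (m/3M)^(1/3)
    = (5.85 × 10⁸) × (5.09 × 10²¹ / (3 × 1.16 × 10²⁶))^(1/3)
    = 1.43 × 10⁷ m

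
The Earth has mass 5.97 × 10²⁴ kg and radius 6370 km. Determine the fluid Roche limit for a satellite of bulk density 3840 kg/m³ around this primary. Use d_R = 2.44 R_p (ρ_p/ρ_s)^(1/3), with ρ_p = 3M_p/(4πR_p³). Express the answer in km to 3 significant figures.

17500 km

ρ_p = 3M_p/(4πR_p³) = 3 × (5.97 × 10²⁴) / (4π × (6.37 × 10⁶ m)³) = 5510 kg/m³
d_R = 2.44 × 6370 km × (5510/3840)^(1/3)
    = 17500 km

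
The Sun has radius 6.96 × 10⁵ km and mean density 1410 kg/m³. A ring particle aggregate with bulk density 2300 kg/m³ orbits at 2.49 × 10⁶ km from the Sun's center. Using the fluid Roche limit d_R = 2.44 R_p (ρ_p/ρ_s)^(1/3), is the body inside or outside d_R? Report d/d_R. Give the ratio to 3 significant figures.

d_R = 2.44 × (6.96 × 10⁵ km) × (1410/2300)^(1/3) = 1.443 × 10⁶ km
d/d_R = (2.49 × 10⁶) / (1.443 × 10⁶) = 1.73
Since d/d_R > 1, the body is outside the Roche limit.

outside; d/d_R ≈ 1.73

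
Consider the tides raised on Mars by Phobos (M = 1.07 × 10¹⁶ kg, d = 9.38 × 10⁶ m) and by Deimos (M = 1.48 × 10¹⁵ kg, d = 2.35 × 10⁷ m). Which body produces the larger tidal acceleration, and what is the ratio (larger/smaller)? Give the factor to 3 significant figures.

Compare M/d³ for the two perturbers:
Phobos: (1.07 × 10¹⁶) / (9.38 × 10⁶)³ = 1.297 × 10⁻⁵
Deimos: (1.48 × 10¹⁵) / (2.35 × 10⁷)³ = 1.140 × 10⁻⁷
Ratio (larger/smaller) = 114

Phobos, by a factor of ≈ 114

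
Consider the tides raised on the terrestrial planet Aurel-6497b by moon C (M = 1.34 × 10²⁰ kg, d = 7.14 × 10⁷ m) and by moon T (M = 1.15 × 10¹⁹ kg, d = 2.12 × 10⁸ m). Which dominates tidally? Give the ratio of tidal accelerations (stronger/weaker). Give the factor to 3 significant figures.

Moon C, by a factor of ≈ 305

Tidal acceleration ∝ M/d³, so compare M/d³ for each.
Moon C: (1.34 × 10²⁰) / (7.14 × 10⁷)³ = 3.681 × 10⁻⁴
Moon T: (1.15 × 10¹⁹) / (2.12 × 10⁸)³ = 1.207 × 10⁻⁶
Ratio (larger/smaller) = 305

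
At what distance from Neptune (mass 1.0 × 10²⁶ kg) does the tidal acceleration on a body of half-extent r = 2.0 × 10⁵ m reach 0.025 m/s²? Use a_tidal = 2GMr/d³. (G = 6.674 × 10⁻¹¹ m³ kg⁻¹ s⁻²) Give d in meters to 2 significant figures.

2GMr/d³ = a_tidal  ⇒  d = (2GMr / a_tidal)^(1/3)
d = (2 × 6.674×10⁻¹¹ × (1.0 × 10²⁶) × (2.0 × 10⁵) / (0.025))^(1/3)
  = 4.7 × 10⁷ m

4.7 × 10⁷ m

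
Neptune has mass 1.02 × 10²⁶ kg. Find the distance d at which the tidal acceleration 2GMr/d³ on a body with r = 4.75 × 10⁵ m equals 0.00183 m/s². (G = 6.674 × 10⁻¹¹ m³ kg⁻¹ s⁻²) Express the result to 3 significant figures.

2GMr/d³ = a_tidal  ⇒  d = (2GMr / a_tidal)^(1/3)
d = (2 × 6.674×10⁻¹¹ × (1.02 × 10²⁶) × (4.75 × 10⁵) / (0.00183))^(1/3)
  = 1.52 × 10⁸ m

1.52 × 10⁸ m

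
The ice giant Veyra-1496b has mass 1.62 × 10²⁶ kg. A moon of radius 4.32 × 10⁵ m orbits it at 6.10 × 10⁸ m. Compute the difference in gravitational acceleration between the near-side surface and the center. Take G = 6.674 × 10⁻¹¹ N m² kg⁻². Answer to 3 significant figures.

4.12 × 10⁻⁵ m/s²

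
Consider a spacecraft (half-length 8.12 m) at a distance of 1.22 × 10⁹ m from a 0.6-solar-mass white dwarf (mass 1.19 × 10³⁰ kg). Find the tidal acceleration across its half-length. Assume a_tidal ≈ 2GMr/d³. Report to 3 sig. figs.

7.10 × 10⁻⁷ m/s²

Δg = 2GMr/d³
   = 2 × (6.674 × 10⁻¹¹) × (1.19 × 10³⁰) × (8.12) / (1.22 × 10⁹)³
   = 7.10 × 10⁻⁷ m/s²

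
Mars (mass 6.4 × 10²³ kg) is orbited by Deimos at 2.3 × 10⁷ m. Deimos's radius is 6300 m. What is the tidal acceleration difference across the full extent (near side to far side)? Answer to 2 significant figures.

Δa = 4GMr/d³
   = 4 × (6.674 × 10⁻¹¹) × (6.4 × 10²³) × (6300) / (2.3 × 10⁷)³
   = 8.8 × 10⁻⁵ m/s²

8.8 × 10⁻⁵ m/s²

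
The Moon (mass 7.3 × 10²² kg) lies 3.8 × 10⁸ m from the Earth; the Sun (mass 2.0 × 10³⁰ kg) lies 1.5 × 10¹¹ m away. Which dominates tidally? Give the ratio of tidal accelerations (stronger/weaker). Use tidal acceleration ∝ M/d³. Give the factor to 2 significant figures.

Compare M/d³ for the two perturbers:
The Moon: (7.3 × 10²²) / (3.8 × 10⁸)³ = 1.330 × 10⁻³
The Sun: (2.0 × 10³⁰) / (1.5 × 10¹¹)³ = 5.926 × 10⁻⁴
Ratio (larger/smaller) = 2.2

The Moon, by a factor of ≈ 2.2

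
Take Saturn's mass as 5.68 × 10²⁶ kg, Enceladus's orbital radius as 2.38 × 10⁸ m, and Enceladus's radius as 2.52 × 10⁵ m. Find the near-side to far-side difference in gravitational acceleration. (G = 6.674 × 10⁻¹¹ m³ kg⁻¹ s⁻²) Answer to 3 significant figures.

The field gradient is 2GM/d³; across the full diameter 2r the difference is 4GMr/d³.
Δg = 4GMr/d³
   = 4 × (6.674 × 10⁻¹¹) × (5.68 × 10²⁶) × (2.52 × 10⁵) / (2.38 × 10⁸)³
   = 2.83 × 10⁻³ m/s²

2.83 × 10⁻³ m/s²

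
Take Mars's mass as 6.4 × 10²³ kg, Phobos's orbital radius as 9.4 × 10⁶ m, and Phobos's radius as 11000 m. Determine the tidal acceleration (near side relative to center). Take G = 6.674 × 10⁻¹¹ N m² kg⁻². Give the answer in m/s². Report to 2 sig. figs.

Δa = 2GMr/d³
   = 2 × (6.674 × 10⁻¹¹) × (6.4 × 10²³) × (11000) / (9.4 × 10⁶)³
   = 1.1 × 10⁻³ m/s²

1.1 × 10⁻³ m/s²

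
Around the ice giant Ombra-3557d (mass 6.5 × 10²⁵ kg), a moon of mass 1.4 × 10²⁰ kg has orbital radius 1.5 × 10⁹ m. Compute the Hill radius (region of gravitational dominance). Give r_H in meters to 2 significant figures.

r_H ≈ a (m/3M)^(1/3)
    = (1.5 × 10⁹) × (1.4 × 10²⁰ / (3 × 6.5 × 10²⁵))^(1/3)
    = 1.3 × 10⁷ m

1.3 × 10⁷ m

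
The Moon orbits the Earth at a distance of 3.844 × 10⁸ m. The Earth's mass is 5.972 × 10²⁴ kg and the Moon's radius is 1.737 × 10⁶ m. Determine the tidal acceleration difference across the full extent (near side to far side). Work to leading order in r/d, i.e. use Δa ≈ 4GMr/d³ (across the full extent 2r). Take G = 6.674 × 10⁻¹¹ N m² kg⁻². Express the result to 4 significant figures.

Differencing GM/(d−r)² and GM/(d+r)² to first order in r/d gives 4GMr/d³.
Δa = 4GMr/d³
   = 4 × (6.674 × 10⁻¹¹) × (5.972 × 10²⁴) × (1.737 × 10⁶) / (3.844 × 10⁸)³
   = 4.875 × 10⁻⁵ m/s²

4.875 × 10⁻⁵ m/s²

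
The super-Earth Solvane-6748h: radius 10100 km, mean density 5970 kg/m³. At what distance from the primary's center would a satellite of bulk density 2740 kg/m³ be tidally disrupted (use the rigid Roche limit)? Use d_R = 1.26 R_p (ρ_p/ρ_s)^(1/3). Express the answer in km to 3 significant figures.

16500 km

d_R = 1.26 × 10100 km × (5970/2740)^(1/3)
    = 16500 km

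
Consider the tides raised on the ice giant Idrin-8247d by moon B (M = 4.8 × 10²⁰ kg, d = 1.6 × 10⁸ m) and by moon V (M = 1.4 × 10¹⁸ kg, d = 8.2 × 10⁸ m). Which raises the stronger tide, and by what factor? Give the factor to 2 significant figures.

Moon B, by a factor of ≈ 46000

The tide-raising term goes as M/d³ (the gradient of a 1/d² field).
Moon B: (4.8 × 10²⁰) / (1.6 × 10⁸)³ = 1.172 × 10⁻⁴
Moon V: (1.4 × 10¹⁸) / (8.2 × 10⁸)³ = 2.539 × 10⁻⁹
Ratio (larger/smaller) = 46000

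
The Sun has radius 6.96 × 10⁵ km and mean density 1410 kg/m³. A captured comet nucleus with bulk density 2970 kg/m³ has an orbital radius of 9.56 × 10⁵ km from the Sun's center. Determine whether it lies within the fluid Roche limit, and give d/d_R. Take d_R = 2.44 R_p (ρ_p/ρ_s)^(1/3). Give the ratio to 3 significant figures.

d_R = 2.44 × (6.96 × 10⁵ km) × (1410/2970)^(1/3) = 1.325 × 10⁶ km
d/d_R = (9.56 × 10⁵) / (1.325 × 10⁶) = 0.722
Since d/d_R < 1, the body is inside the Roche limit.

inside; d/d_R ≈ 0.722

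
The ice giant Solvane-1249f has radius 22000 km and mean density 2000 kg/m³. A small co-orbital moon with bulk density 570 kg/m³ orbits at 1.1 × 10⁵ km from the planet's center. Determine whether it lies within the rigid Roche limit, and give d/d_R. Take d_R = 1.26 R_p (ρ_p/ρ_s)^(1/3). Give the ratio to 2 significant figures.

d_R = 1.26 × (22000 km) × (2000/570)^(1/3) = 42120 km
d/d_R = (1.1 × 10⁵) / (42120) = 2.6
Since d/d_R > 1, the body is outside the Roche limit.

outside; d/d_R ≈ 2.6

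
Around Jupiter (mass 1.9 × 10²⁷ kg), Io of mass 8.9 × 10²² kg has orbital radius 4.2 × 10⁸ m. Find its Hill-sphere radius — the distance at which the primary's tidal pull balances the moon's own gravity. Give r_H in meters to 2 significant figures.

1.0 × 10⁷ m

r_H ≈ a (m/3M)^(1/3)
    = (4.2 × 10⁸) × (8.9 × 10²² / (3 × 1.9 × 10²⁷))^(1/3)
    = 1.0 × 10⁷ m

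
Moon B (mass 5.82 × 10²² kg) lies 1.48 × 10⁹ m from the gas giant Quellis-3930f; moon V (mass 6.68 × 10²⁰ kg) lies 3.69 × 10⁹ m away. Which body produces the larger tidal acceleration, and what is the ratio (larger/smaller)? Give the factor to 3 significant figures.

Moon B, by a factor of ≈ 1350

The tide-raising term goes as M/d³ (the gradient of a 1/d² field).
Moon B: (5.82 × 10²²) / (1.48 × 10⁹)³ = 1.795 × 10⁻⁵
Moon V: (6.68 × 10²⁰) / (3.69 × 10⁹)³ = 1.330 × 10⁻⁸
Ratio (larger/smaller) = 1350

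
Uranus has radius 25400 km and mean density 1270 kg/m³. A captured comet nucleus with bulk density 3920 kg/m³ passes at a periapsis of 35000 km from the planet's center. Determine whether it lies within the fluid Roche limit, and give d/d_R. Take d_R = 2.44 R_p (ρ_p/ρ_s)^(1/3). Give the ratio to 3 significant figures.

d_R = 2.44 × (25400 km) × (1270/3920)^(1/3) = 42570 km
d/d_R = (35000) / (42570) = 0.822
Since d/d_R < 1, the body is inside the Roche limit.

inside; d/d_R ≈ 0.822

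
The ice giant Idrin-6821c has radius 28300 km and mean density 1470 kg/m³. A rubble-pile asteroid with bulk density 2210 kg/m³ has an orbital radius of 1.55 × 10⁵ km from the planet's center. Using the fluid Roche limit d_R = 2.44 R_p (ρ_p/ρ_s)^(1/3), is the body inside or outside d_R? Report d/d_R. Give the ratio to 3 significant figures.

outside; d/d_R ≈ 2.57

d_R = 2.44 × (28300 km) × (1470/2210)^(1/3) = 60280 km
d/d_R = (1.55 × 10⁵) / (60280) = 2.57
Since d/d_R > 1, the body is outside the Roche limit.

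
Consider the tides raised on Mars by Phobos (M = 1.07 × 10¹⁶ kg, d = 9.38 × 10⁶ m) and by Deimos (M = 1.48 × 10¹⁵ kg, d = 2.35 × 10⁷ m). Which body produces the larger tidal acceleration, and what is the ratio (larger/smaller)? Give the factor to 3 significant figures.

Phobos, by a factor of ≈ 114

Tidal acceleration ∝ M/d³, so compare M/d³ for each.
Phobos: (1.07 × 10¹⁶) / (9.38 × 10⁶)³ = 1.297 × 10⁻⁵
Deimos: (1.48 × 10¹⁵) / (2.35 × 10⁷)³ = 1.140 × 10⁻⁷
Ratio (larger/smaller) = 114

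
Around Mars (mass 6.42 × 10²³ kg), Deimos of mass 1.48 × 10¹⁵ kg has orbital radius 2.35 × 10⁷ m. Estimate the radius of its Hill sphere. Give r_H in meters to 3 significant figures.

r_H ≈ a (m/3M)^(1/3)
    = (2.35 × 10⁷) × (1.48 × 10¹⁵ / (3 × 6.42 × 10²³))^(1/3)
    = 2.15 × 10⁴ m

2.15 × 10⁴ m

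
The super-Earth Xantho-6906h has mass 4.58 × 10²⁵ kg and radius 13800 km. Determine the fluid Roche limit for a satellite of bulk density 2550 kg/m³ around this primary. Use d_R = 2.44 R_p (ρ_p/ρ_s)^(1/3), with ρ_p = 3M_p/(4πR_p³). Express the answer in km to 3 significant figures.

ρ_p = 3M_p/(4πR_p³) = 3 × (4.58 × 10²⁵) / (4π × (1.38 × 10⁷ m)³) = 4160 kg/m³
d_R = 2.44 × 13800 km × (4160/2550)^(1/3)
    = 39600 km

39600 km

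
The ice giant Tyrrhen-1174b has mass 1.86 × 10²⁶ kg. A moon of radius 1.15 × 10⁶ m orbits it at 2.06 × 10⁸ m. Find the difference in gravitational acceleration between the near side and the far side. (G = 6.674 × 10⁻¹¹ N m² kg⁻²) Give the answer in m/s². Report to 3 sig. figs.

6.53 × 10⁻³ m/s²

a_tidal = 4GMr/d³
        = 4 × (6.674 × 10⁻¹¹) × (1.86 × 10²⁶) × (1.15 × 10⁶) / (2.06 × 10⁸)³
        = 6.53 × 10⁻³ m/s²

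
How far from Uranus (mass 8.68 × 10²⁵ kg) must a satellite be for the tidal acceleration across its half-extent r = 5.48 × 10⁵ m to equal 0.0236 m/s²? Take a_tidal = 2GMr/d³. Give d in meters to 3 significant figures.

2GMr/d³ = a_tidal  ⇒  d = (2GMr / a_tidal)^(1/3)
d = (2 × 6.674×10⁻¹¹ × (8.68 × 10²⁵) × (5.48 × 10⁵) / (0.0236))^(1/3)
  = 6.46 × 10⁷ m

6.46 × 10⁷ m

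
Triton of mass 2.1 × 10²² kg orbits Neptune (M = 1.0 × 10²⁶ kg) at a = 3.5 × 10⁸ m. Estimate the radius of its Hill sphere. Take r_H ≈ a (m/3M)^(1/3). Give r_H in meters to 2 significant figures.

1.4 × 10⁷ m

r_H ≈ a (m/3M)^(1/3)
    = (3.5 × 10⁸) × (2.1 × 10²² / (3 × 1.0 × 10²⁶))^(1/3)
    = 1.4 × 10⁷ m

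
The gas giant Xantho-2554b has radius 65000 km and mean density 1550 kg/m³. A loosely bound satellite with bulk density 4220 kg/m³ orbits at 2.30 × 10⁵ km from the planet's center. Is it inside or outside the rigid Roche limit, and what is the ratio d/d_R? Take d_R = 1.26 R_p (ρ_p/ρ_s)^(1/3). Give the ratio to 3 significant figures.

d_R = 1.26 × (65000 km) × (1550/4220)^(1/3) = 58650 km
d/d_R = (2.30 × 10⁵) / (58650) = 3.92
Since d/d_R > 1, the body is outside the Roche limit.

outside; d/d_R ≈ 3.92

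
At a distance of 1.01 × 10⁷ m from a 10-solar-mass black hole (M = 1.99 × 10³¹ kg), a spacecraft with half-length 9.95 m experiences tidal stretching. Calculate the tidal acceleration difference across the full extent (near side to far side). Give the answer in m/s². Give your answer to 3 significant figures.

Δa = 4GMr/d³
   = 4 × (6.674 × 10⁻¹¹) × (1.99 × 10³¹) × (9.95) / (1.01 × 10⁷)³
   = 5.13 × 10¹ m/s²

5.13 × 10¹ m/s²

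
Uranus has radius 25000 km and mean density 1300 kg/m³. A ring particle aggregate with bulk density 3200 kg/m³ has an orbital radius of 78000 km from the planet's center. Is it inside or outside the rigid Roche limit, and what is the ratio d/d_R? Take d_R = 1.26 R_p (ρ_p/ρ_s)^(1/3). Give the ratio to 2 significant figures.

outside; d/d_R ≈ 3.3

d_R = 1.26 × (25000 km) × (1300/3200)^(1/3) = 23330 km
d/d_R = (78000) / (23330) = 3.3
Since d/d_R > 1, the body is outside the Roche limit.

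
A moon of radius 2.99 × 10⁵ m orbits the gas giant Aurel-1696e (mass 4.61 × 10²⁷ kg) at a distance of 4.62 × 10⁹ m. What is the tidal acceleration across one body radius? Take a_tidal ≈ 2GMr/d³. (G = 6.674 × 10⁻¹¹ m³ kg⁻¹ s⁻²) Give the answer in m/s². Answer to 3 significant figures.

1.87 × 10⁻⁶ m/s²

Δg = 2GMr/d³
   = 2 × (6.674 × 10⁻¹¹) × (4.61 × 10²⁷) × (2.99 × 10⁵) / (4.62 × 10⁹)³
   = 1.87 × 10⁻⁶ m/s²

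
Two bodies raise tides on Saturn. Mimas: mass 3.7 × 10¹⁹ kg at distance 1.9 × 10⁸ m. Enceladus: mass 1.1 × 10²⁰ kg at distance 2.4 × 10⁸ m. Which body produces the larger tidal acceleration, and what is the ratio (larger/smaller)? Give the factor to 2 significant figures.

Compare M/d³ for the two perturbers:
Mimas: (3.7 × 10¹⁹) / (1.9 × 10⁸)³ = 5.394 × 10⁻⁶
Enceladus: (1.1 × 10²⁰) / (2.4 × 10⁸)³ = 7.957 × 10⁻⁶
Ratio (larger/smaller) = 1.5

Enceladus, by a factor of ≈ 1.5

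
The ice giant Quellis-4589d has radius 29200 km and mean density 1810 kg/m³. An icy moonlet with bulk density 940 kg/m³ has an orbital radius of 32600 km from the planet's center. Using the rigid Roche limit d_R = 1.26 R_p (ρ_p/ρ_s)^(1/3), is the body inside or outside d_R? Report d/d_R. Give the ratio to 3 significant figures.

inside; d/d_R ≈ 0.712

d_R = 1.26 × (29200 km) × (1810/940)^(1/3) = 45770 km
d/d_R = (32600) / (45770) = 0.712
Since d/d_R < 1, the body is inside the Roche limit.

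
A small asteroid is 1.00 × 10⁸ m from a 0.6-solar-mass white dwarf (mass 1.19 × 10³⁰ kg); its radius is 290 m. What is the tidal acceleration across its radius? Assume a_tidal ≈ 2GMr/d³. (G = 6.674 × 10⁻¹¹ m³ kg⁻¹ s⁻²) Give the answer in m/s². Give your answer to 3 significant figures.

4.61 × 10⁻² m/s²

Δg = 2GMr/d³
   = 2 × (6.674 × 10⁻¹¹) × (1.19 × 10³⁰) × (290) / (1.00 × 10⁸)³
   = 4.61 × 10⁻² m/s²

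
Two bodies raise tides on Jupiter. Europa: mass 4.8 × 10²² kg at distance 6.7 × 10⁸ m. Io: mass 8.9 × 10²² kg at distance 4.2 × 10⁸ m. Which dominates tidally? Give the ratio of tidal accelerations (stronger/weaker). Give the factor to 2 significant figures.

Io, by a factor of ≈ 7.5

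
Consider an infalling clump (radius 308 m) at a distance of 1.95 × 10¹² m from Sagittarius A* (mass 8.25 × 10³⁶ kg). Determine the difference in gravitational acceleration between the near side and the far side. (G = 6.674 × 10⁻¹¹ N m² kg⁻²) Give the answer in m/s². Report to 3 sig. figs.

9.15 × 10⁻⁸ m/s²

Differencing GM/(d−r)² and GM/(d+r)² to first order in r/d gives 4GMr/d³.
Δg = 4GMr/d³
   = 4 × (6.674 × 10⁻¹¹) × (8.25 × 10³⁶) × (308) / (1.95 × 10¹²)³
   = 9.15 × 10⁻⁸ m/s²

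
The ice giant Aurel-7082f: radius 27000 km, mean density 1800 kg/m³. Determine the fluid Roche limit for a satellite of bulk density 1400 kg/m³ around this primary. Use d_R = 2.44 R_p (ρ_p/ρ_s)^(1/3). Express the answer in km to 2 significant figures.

d_R = 2.44 × 27000 km × (1800/1400)^(1/3)
    = 72000 km

72000 km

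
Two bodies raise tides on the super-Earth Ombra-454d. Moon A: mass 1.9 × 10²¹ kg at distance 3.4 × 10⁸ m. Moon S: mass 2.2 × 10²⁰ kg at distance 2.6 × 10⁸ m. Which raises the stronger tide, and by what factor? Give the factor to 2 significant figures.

Moon A, by a factor of ≈ 3.9

Tidal acceleration ∝ M/d³, so compare M/d³ for each.
Moon A: (1.9 × 10²¹) / (3.4 × 10⁸)³ = 4.834 × 10⁻⁵
Moon S: (2.2 × 10²⁰) / (2.6 × 10⁸)³ = 1.252 × 10⁻⁵
Ratio (larger/smaller) = 3.9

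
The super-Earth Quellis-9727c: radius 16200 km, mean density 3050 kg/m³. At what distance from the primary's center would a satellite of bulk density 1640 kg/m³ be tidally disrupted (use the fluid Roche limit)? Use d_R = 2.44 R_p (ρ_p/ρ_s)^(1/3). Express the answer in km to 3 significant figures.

d_R = 2.44 × 16200 km × (3050/1640)^(1/3)
    = 48600 km

48600 km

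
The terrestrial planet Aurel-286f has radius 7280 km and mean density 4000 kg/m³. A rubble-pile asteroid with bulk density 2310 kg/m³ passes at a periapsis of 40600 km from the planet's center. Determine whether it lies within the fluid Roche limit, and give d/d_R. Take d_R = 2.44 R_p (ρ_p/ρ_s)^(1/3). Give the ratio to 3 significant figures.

d_R = 2.44 × (7280 km) × (4000/2310)^(1/3) = 21330 km
d/d_R = (40600) / (21330) = 1.90
Since d/d_R > 1, the body is outside the Roche limit.

outside; d/d_R ≈ 1.90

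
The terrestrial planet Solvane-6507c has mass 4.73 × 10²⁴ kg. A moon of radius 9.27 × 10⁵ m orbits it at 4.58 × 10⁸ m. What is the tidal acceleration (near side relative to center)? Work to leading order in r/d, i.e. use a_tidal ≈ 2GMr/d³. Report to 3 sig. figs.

6.09 × 10⁻⁶ m/s²

a_tidal = 2GMr/d³
        = 2 × (6.674 × 10⁻¹¹) × (4.73 × 10²⁴) × (9.27 × 10⁵) / (4.58 × 10⁸)³
        = 6.09 × 10⁻⁶ m/s²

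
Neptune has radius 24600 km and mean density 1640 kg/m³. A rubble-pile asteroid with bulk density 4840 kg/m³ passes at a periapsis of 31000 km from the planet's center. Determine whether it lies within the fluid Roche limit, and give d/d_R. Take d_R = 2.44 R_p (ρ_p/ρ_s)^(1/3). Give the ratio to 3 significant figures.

d_R = 2.44 × (24600 km) × (1640/4840)^(1/3) = 41850 km
d/d_R = (31000) / (41850) = 0.741
Since d/d_R < 1, the body is inside the Roche limit.

inside; d/d_R ≈ 0.741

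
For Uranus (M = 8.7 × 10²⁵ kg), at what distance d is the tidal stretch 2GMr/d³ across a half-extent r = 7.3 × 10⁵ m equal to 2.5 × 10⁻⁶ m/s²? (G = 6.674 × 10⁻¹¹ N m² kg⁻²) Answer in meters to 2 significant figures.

2GMr/d³ = a_tidal  ⇒  d = (2GMr / a_tidal)^(1/3)
d = (2 × 6.674×10⁻¹¹ × (8.7 × 10²⁵) × (7.3 × 10⁵) / (2.5 × 10⁻⁶))^(1/3)
  = 1.5 × 10⁹ m

1.5 × 10⁹ m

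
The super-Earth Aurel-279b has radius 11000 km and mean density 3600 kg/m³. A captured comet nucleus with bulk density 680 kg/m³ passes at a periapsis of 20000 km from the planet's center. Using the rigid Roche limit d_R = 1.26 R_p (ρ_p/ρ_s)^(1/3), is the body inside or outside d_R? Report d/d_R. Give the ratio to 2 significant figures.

inside; d/d_R ≈ 0.83

d_R = 1.26 × (11000 km) × (3600/680)^(1/3) = 24160 km
d/d_R = (20000) / (24160) = 0.83
Since d/d_R < 1, the body is inside the Roche limit.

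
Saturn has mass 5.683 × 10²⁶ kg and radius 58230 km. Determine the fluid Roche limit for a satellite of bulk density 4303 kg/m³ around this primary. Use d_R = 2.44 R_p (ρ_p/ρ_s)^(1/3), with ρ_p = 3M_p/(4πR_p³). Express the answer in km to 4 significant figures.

ρ_p = 3M_p/(4πR_p³) = 3 × (5.683 × 10²⁶) / (4π × (5.823 × 10⁷ m)³) = 687.1 kg/m³
d_R = 2.44 × 58230 km × (687.1/4303)^(1/3)
    = 77080 km

77080 km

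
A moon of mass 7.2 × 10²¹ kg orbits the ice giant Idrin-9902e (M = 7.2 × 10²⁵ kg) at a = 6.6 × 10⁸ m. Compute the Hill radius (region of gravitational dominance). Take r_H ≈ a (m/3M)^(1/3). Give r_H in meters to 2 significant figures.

2.1 × 10⁷ m

r_H ≈ a (m/3M)^(1/3)
    = (6.6 × 10⁸) × (7.2 × 10²¹ / (3 × 7.2 × 10²⁵))^(1/3)
    = 2.1 × 10⁷ m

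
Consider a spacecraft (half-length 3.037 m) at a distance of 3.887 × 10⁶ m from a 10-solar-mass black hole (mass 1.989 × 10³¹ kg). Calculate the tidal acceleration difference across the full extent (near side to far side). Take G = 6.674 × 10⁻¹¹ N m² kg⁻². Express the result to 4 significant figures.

2.746 × 10² m/s²

a_tidal = 4GMr/d³
        = 4 × (6.674 × 10⁻¹¹) × (1.989 × 10³¹) × (3.037) / (3.887 × 10⁶)³
        = 2.746 × 10² m/s²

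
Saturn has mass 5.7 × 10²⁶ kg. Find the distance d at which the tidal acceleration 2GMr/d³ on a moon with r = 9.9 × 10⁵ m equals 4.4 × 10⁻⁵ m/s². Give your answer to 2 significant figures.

1.2 × 10⁹ m

2GMr/d³ = a_tidal  ⇒  d = (2GMr / a_tidal)^(1/3)
d = (2 × 6.674×10⁻¹¹ × (5.7 × 10²⁶) × (9.9 × 10⁵) / (4.4 × 10⁻⁵))^(1/3)
  = 1.2 × 10⁹ m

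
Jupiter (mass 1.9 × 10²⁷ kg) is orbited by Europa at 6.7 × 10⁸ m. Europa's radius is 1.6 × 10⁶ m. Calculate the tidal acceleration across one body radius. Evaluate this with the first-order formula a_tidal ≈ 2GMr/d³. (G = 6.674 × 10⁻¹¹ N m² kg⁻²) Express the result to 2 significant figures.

1.3 × 10⁻³ m/s²

Differencing GM/(d−r)² and GM/d² to first order in r/d gives 2GMr/d³.
a_tidal = 2GMr/d³
        = 2 × (6.674 × 10⁻¹¹) × (1.9 × 10²⁷) × (1.6 × 10⁶) / (6.7 × 10⁸)³
        = 1.3 × 10⁻³ m/s²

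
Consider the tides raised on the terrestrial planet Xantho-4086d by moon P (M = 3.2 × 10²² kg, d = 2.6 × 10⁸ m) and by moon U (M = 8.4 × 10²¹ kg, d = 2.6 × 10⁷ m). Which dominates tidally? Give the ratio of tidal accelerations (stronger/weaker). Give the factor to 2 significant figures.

Moon U, by a factor of ≈ 260

Tidal acceleration ∝ M/d³, so compare M/d³ for each.
Moon P: (3.2 × 10²²) / (2.6 × 10⁸)³ = 1.821 × 10⁻³
Moon U: (8.4 × 10²¹) / (2.6 × 10⁷)³ = 4.779 × 10⁻¹
Ratio (larger/smaller) = 260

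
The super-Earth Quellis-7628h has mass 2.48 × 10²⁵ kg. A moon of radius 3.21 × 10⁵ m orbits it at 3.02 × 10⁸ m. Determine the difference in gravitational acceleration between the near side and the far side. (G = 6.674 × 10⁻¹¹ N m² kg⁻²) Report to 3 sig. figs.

7.72 × 10⁻⁵ m/s²

The field gradient is 2GM/d³; across the full diameter 2r the difference is 4GMr/d³.
a_tidal = 4GMr/d³
        = 4 × (6.674 × 10⁻¹¹) × (2.48 × 10²⁵) × (3.21 × 10⁵) / (3.02 × 10⁸)³
        = 7.72 × 10⁻⁵ m/s²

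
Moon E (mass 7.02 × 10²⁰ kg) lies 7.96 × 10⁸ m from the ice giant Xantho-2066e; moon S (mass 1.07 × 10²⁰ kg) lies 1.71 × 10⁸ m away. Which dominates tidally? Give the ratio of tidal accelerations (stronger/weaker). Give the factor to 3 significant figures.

Moon S, by a factor of ≈ 15.4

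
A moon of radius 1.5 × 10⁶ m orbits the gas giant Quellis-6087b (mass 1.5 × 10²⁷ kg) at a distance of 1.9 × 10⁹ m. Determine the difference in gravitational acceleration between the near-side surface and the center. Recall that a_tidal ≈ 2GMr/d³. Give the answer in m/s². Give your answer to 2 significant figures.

4.4 × 10⁻⁵ m/s²

The tidal stretch is the gradient of GM/d² times the body's extent r, hence the 1/d³ dependence.
Δa = 2GMr/d³
   = 2 × (6.674 × 10⁻¹¹) × (1.5 × 10²⁷) × (1.5 × 10⁶) / (1.9 × 10⁹)³
   = 4.4 × 10⁻⁵ m/s²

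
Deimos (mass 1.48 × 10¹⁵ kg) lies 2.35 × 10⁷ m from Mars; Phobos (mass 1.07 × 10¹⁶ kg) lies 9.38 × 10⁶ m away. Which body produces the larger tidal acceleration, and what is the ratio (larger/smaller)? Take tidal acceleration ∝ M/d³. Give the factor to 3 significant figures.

Phobos, by a factor of ≈ 114

Tidal acceleration ∝ M/d³, so compare M/d³ for each.
Deimos: (1.48 × 10¹⁵) / (2.35 × 10⁷)³ = 1.140 × 10⁻⁷
Phobos: (1.07 × 10¹⁶) / (9.38 × 10⁶)³ = 1.297 × 10⁻⁵
Ratio (larger/smaller) = 114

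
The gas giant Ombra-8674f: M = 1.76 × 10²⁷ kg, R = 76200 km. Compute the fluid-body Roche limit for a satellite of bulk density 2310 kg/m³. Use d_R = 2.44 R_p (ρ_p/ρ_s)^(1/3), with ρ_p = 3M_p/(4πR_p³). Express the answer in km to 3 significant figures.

1.38 × 10⁵ km

ρ_p = 3M_p/(4πR_p³) = 3 × (1.76 × 10²⁷) / (4π × (7.62 × 10⁷ m)³) = 950 kg/m³
d_R = 2.44 × 76200 km × (950/2310)^(1/3)
    = 1.38 × 10⁵ km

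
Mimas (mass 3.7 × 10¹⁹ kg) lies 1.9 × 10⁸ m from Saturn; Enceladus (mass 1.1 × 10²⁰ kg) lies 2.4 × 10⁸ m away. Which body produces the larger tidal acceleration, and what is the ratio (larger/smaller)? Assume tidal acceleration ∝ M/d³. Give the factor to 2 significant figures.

Tidal acceleration ∝ M/d³, so compare M/d³ for each.
Mimas: (3.7 × 10¹⁹) / (1.9 × 10⁸)³ = 5.394 × 10⁻⁶
Enceladus: (1.1 × 10²⁰) / (2.4 × 10⁸)³ = 7.957 × 10⁻⁶
Ratio (larger/smaller) = 1.5

Enceladus, by a factor of ≈ 1.5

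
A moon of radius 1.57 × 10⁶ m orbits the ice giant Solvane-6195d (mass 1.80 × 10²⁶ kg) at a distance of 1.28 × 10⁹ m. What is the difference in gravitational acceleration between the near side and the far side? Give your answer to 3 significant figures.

3.60 × 10⁻⁵ m/s²

Δg = 4GMr/d³
   = 4 × (6.674 × 10⁻¹¹) × (1.80 × 10²⁶) × (1.57 × 10⁶) / (1.28 × 10⁹)³
   = 3.60 × 10⁻⁵ m/s²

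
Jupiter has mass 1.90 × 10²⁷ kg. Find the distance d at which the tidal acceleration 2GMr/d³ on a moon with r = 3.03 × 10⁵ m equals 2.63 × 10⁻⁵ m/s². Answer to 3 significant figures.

1.43 × 10⁹ m

2GMr/d³ = a_tidal  ⇒  d = (2GMr / a_tidal)^(1/3)
d = (2 × 6.674×10⁻¹¹ × (1.90 × 10²⁷) × (3.03 × 10⁵) / (2.63 × 10⁻⁵))^(1/3)
  = 1.43 × 10⁹ m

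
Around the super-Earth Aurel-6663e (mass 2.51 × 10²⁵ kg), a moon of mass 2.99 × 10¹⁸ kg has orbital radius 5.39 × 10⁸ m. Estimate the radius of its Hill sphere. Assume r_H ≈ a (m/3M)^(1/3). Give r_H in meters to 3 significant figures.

r_H ≈ a (m/3M)^(1/3)
    = (5.39 × 10⁸) × (2.99 × 10¹⁸ / (3 × 2.51 × 10²⁵))^(1/3)
    = 1.84 × 10⁶ m

1.84 × 10⁶ m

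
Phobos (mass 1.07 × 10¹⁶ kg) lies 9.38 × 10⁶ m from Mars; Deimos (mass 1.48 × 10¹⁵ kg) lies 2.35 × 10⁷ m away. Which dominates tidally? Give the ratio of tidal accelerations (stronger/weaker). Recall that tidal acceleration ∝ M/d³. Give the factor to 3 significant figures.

The tide-raising term goes as M/d³ (the gradient of a 1/d² field).
Phobos: (1.07 × 10¹⁶) / (9.38 × 10⁶)³ = 1.297 × 10⁻⁵
Deimos: (1.48 × 10¹⁵) / (2.35 × 10⁷)³ = 1.140 × 10⁻⁷
Ratio (larger/smaller) = 114

Phobos, by a factor of ≈ 114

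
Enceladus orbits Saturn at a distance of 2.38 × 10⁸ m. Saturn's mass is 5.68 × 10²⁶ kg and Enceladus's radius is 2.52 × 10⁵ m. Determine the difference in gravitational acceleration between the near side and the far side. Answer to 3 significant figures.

Δa = 4GMr/d³
   = 4 × (6.674 × 10⁻¹¹) × (5.68 × 10²⁶) × (2.52 × 10⁵) / (2.38 × 10⁸)³
   = 2.83 × 10⁻³ m/s²

2.83 × 10⁻³ m/s²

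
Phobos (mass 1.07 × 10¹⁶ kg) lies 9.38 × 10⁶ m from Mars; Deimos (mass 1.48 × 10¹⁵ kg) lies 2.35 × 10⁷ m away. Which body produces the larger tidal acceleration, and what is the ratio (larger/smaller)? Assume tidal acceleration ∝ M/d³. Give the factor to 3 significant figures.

Tidal acceleration ∝ M/d³, so compare M/d³ for each.
Phobos: (1.07 × 10¹⁶) / (9.38 × 10⁶)³ = 1.297 × 10⁻⁵
Deimos: (1.48 × 10¹⁵) / (2.35 × 10⁷)³ = 1.140 × 10⁻⁷
Ratio (larger/smaller) = 114

Phobos, by a factor of ≈ 114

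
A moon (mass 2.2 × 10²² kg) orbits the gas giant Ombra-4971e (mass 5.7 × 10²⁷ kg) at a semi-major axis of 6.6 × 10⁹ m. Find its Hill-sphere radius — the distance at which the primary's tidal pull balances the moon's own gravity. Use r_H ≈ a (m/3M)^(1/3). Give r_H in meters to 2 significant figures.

r_H ≈ a (m/3M)^(1/3)
    = (6.6 × 10⁹) × (2.2 × 10²² / (3 × 5.7 × 10²⁷))^(1/3)
    = 7.2 × 10⁷ m

7.2 × 10⁷ m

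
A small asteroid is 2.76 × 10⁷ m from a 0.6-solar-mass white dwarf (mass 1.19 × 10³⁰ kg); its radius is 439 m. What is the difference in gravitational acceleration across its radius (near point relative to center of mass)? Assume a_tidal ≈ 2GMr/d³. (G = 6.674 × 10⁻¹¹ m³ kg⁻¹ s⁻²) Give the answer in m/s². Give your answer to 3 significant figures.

The tidal stretch is the gradient of GM/d² times the body's extent r, hence the 1/d³ dependence.
Δa = 2GMr/d³
   = 2 × (6.674 × 10⁻¹¹) × (1.19 × 10³⁰) × (439) / (2.76 × 10⁷)³
   = 3.32 m/s²

3.32 m/s²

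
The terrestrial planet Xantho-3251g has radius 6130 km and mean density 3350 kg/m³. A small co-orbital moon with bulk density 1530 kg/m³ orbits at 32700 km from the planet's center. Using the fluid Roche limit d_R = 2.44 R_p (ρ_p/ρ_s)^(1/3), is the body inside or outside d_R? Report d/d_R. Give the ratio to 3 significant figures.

d_R = 2.44 × (6130 km) × (3350/1530)^(1/3) = 19420 km
d/d_R = (32700) / (19420) = 1.68
Since d/d_R > 1, the body is outside the Roche limit.

outside; d/d_R ≈ 1.68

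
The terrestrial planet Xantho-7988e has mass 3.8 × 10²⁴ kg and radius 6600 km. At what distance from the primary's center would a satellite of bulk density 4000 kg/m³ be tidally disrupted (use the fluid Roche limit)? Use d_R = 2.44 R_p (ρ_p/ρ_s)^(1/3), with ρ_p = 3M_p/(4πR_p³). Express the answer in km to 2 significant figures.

15000 km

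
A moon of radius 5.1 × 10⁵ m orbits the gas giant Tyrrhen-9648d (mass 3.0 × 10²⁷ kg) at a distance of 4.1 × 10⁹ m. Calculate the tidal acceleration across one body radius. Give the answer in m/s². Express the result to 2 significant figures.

3.0 × 10⁻⁶ m/s²

a_tidal = 2GMr/d³
        = 2 × (6.674 × 10⁻¹¹) × (3.0 × 10²⁷) × (5.1 × 10⁵) / (4.1 × 10⁹)³
        = 3.0 × 10⁻⁶ m/s²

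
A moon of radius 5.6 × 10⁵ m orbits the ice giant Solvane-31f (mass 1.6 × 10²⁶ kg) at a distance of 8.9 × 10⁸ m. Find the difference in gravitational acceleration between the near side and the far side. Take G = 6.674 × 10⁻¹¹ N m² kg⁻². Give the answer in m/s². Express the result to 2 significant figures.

3.4 × 10⁻⁵ m/s²

a_tidal = 4GMr/d³
        = 4 × (6.674 × 10⁻¹¹) × (1.6 × 10²⁶) × (5.6 × 10⁵) / (8.9 × 10⁸)³
        = 3.4 × 10⁻⁵ m/s²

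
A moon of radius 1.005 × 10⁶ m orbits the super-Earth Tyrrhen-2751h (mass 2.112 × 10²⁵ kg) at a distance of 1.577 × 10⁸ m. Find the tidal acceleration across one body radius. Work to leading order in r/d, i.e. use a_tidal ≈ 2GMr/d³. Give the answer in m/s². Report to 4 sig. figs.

Since r ≪ d, expand the inverse-square field across one radius to get the leading 2GMr/d³ term.
a_tidal = 2GMr/d³
        = 2 × (6.674 × 10⁻¹¹) × (2.112 × 10²⁵) × (1.005 × 10⁶) / (1.577 × 10⁸)³
        = 7.224 × 10⁻⁴ m/s²

7.224 × 10⁻⁴ m/s²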